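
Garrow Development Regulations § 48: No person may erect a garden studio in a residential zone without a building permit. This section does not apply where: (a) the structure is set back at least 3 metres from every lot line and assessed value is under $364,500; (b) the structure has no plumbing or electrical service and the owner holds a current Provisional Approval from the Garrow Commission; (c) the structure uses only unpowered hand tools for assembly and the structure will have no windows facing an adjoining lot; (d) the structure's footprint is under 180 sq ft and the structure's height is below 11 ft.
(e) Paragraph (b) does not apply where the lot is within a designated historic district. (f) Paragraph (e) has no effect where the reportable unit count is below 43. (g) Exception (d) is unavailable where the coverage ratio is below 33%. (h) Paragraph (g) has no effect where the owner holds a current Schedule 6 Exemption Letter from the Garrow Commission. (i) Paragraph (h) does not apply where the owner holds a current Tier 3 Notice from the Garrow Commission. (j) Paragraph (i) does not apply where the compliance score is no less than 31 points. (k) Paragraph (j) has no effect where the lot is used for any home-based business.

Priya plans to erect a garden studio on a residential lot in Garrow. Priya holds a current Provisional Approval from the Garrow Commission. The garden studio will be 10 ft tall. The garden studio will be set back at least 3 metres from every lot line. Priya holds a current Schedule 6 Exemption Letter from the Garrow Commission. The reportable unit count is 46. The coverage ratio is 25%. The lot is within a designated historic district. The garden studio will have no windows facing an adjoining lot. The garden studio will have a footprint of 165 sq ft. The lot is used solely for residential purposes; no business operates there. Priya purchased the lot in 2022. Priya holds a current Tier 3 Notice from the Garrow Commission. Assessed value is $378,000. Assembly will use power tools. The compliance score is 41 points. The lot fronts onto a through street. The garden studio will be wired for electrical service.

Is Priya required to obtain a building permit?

Exception (a) does not apply: assessed value is $378,000, not under $364,500.
Exception (b) fails — electrical service is planned.
Exception (c) fails — assembly uses power tools.
All of (d)'s requirements are met (the structure's footprint is 165 sq ft, under the 180 sq ft limit; the structure's height is 10 ft, below the 11 ft limit). Under paragraphs (g)–(k): (g) would limit (d) — the coverage ratio is 25%, below the 33% limit — but (h) sets (g) aside: (h) is triggered — a current Schedule 6 Exemption Letter is held. (i) is engaged (a current Tier 3 Notice is held), but is displaced by (j): (j) operates against (i): the compliance score is 41 points, meeting the 31 points threshold. (k) does not operate here (the lot is solely residential), so (j) stands. So (d) applies.

No — exception (d) applies; Priya does not need a building permit.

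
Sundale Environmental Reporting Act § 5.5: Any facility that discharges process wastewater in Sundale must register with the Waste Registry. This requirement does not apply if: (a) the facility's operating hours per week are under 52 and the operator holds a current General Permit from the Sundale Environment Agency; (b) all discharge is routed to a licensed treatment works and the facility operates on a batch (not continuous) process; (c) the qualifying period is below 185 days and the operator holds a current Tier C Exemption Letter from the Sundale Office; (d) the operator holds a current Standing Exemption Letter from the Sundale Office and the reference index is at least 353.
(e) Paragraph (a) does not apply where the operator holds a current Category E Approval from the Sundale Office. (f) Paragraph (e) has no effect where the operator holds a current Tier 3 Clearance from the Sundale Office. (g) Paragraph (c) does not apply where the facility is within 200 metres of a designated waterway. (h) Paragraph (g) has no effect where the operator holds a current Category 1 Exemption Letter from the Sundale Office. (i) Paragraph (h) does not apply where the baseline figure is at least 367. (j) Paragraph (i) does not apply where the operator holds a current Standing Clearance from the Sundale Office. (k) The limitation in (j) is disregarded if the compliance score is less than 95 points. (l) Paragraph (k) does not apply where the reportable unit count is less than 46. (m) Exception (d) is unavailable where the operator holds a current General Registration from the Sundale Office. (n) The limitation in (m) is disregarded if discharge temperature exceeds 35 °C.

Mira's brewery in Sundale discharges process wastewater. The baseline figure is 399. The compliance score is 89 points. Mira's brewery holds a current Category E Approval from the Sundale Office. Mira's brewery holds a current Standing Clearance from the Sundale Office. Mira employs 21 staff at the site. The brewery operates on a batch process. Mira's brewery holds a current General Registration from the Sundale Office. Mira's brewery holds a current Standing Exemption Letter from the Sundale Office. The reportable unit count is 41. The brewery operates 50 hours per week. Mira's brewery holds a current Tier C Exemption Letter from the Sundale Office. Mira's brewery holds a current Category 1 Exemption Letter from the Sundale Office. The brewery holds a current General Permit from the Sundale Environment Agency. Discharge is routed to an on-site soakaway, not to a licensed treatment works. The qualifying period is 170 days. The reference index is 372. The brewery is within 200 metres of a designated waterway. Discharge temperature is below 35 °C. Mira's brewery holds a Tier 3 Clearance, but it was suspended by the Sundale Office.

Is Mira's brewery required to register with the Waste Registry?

No — exception (c) applies; Mira's brewery is not required to register with the Waste Registry.

Exception (a): the facility's operating hours per week are 50, under the 52 limit; a current General Permit is held — every condition holds. Turning to paragraphs (e)–(f): (e) operates — a current Category E Approval is held. (f), which would lift (e), is not triggered — there is no Tier 3 Clearance in force. Exception (a) does not apply.
Exception (b) fails — discharge is not routed to a licensed treatment works.
All of (c)'s requirements are met (the qualifying period is 170 days, below the 185 days limit; a current Tier C Exemption Letter is held). Under paragraphs (g)–(l): (g) is engaged (the brewery is within 200 m of a designated waterway), but is displaced by (h): (h) applies — a current Category 1 Exemption Letter is held. (i) would limit (h) — the baseline figure is 399, meeting the 367 threshold — but (j) sets (i) aside: (j) operates against (i): a current Standing Clearance is held. (k) is triggered (the compliance score is 89 points, less than the 95 points limit), but is set aside by (l): (l) operates against (k): the reportable unit count is 41, less than the 46 limit. Exception (c) stands.
Exception (d) is satisfied on its face — a current Standing Exemption Letter is held; the reference index is 372, meeting the 353 threshold. But applying paragraphs (m)–(n): (m) operates against (d): a current General Registration is held. (n), which would lift (m), is not triggered — discharge temperature is below 35 °C. So (d) is unavailable.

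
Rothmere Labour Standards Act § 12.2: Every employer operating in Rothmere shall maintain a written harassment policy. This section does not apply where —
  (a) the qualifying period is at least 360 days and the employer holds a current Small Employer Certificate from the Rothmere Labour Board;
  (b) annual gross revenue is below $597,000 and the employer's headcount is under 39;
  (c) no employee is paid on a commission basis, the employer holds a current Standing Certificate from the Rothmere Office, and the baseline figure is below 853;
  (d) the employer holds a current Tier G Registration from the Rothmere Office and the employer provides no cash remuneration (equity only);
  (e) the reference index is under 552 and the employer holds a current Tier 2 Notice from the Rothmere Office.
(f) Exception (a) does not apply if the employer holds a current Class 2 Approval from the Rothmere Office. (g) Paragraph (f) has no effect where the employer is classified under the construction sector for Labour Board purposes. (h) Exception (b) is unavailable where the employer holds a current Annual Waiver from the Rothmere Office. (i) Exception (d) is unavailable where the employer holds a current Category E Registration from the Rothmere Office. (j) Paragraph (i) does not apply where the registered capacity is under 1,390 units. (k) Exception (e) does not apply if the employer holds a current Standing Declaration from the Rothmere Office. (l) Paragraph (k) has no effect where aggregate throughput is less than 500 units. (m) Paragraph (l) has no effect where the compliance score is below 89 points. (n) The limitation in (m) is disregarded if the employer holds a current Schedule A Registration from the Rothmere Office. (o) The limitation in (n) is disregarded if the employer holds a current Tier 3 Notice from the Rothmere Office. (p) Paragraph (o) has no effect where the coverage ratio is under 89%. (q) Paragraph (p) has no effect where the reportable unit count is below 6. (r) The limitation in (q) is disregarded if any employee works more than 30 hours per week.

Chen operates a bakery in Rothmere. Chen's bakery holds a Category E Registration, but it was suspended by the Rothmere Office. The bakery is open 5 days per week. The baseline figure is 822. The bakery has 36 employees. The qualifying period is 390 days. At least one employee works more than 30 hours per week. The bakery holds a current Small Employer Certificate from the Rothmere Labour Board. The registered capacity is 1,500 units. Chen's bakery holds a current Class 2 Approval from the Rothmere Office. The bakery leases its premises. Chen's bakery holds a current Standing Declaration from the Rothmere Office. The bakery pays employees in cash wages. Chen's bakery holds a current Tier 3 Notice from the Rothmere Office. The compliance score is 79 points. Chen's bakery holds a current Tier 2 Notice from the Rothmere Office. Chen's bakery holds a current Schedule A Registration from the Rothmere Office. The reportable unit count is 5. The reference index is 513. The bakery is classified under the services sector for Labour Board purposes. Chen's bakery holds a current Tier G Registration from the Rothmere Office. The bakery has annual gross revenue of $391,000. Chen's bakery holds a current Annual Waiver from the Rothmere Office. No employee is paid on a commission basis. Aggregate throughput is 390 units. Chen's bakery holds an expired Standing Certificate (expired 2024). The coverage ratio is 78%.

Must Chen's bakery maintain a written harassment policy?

No — exception (e) applies; Chen's bakery is not required to maintain a written harassment policy.

Exception (a) is satisfied on its face — the qualifying period is 390 days, meeting the 360 days threshold; a current Small Employer Certificate is held. But: (f) operates against (a): a current Class 2 Approval is held. (g), which would lift (f), is not triggered — the bakery is classified under the services sector. So (a) is unavailable.
All of (b)'s requirements are met (annual gross revenue is $391,000, below the $597,000 limit; the employer's headcount is 36, under the 39 limit). But: (h) operates against (b): a current Annual Waiver is held. So (b) is unavailable.
Exception (c) does not apply: there is no Standing Certificate in force.
Exception (d) fails — employees are paid cash wages.
Exception (e) is satisfied on its face — the reference index is 513, under the 552 limit; a current Tier 2 Notice is held. As to paragraphs (k)–(r): (k) applies (a current Standing Declaration is held), but is displaced by (l): (l) applies — aggregate throughput is 390 units, less than the 500 units limit. (m) would limit (l) — the compliance score is 79 points, below the 89 points limit — but (n) sets (m) aside: (n) operates against (m): a current Schedule A Registration is held. (o) would limit (n) — a current Tier 3 Notice is held — but (p) sets (o) aside: (p) operates against (o): the coverage ratio is 78%, under the 89% limit. (q) would limit (p) — the reportable unit count is 5, below the 6 limit — but (r) sets (q) aside: (r) operates against (q): at least one employee exceeds 30 hours/week. So (e) applies.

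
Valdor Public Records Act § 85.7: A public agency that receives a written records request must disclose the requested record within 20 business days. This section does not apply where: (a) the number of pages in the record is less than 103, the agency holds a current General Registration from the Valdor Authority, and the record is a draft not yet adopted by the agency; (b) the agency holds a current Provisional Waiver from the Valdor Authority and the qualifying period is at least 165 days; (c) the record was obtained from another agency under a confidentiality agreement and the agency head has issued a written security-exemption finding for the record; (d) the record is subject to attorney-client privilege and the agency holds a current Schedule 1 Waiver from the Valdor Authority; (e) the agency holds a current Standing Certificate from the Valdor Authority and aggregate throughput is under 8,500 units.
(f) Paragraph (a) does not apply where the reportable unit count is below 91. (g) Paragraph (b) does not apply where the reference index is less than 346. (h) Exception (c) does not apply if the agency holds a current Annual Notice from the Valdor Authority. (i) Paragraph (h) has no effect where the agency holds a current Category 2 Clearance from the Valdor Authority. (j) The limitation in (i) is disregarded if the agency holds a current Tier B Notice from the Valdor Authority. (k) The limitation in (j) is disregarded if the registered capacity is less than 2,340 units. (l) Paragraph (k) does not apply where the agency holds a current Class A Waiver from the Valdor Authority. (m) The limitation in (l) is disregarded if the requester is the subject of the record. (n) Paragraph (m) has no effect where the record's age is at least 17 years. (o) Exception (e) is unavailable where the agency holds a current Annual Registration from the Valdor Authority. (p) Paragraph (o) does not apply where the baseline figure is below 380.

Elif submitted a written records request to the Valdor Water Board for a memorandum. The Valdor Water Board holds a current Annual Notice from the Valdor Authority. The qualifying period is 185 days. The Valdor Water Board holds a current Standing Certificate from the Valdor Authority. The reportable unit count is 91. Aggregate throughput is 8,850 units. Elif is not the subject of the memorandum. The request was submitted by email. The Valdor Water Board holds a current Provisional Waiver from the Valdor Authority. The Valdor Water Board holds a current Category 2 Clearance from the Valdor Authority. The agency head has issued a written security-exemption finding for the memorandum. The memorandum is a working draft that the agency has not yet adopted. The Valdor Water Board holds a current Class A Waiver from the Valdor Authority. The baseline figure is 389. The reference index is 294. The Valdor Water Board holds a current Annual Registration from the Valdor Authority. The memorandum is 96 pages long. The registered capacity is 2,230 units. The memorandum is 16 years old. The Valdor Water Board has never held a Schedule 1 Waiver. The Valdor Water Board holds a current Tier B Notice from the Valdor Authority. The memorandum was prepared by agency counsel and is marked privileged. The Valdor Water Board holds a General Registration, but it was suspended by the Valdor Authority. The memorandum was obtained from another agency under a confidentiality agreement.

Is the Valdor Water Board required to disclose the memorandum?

Exception (a) does not apply: the General Registration is not current.
Exception (b): a current Provisional Waiver is held; the qualifying period is 185 days, meeting the 165 days threshold — every condition holds. However, paragraph (g) must be considered: (g) operates against (b): the reference index is 294, less than the 346 limit. So (b) is unavailable.
Exception (c): the memorandum was obtained under a confidentiality agreement; a written security-exemption finding has been issued — every condition holds. But applying paragraphs (h)–(n): (h) applies — a current Annual Notice is held. (i) would limit (h) — a current Category 2 Clearance is held — but (j) sets (i) aside: (j) operates against (i): a current Tier B Notice is held. (k) would limit (j) — the registered capacity is 2,230 units, less than the 2,340 units limit — but (l) sets (k) aside: (l) is triggered — a current Class A Waiver is held. (m), which would lift (l), is not triggered — Elif is not the subject of the memorandum. So (c) is unavailable.
Exception (d) requires that the agency holds a current Schedule 1 Waiver from the Valdor Authority; but the Schedule 1 Waiver is not current, so (d) is unavailable.
Exception (e) requires that aggregate throughput is under 8,500 units; but aggregate throughput is 8,850 units, not under 8,500 units, so (e) is unavailable.
No exception displaces § 85.7.

Yes — the Valdor Water Board must disclose the memorandum.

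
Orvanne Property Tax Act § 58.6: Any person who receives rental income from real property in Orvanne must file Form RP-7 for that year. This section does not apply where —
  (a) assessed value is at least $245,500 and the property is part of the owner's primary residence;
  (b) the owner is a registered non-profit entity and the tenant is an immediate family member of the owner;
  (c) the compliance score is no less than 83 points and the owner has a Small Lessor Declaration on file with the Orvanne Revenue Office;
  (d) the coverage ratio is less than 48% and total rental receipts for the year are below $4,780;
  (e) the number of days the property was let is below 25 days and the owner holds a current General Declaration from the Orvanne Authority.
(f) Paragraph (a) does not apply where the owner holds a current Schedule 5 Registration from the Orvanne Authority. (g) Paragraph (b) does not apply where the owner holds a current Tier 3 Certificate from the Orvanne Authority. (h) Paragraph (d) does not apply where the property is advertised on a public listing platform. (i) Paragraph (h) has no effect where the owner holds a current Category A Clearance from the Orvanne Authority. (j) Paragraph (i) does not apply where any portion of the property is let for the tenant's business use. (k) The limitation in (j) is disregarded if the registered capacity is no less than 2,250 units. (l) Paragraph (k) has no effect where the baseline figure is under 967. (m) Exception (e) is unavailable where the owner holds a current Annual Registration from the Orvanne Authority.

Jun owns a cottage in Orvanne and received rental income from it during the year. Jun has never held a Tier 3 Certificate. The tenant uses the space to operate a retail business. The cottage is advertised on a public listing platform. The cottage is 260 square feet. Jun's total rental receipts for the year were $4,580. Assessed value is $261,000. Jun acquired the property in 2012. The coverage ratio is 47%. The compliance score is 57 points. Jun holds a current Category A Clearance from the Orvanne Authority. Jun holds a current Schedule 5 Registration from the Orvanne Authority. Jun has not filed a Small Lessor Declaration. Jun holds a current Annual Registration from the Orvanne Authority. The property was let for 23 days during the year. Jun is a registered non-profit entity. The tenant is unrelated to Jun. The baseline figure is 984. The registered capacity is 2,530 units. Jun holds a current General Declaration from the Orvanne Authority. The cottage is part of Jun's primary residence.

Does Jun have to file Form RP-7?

No — exception (d) applies; Jun is not required to file Form RP-7.

Exception (a)'s conditions are all satisfied: assessed value is $261,000, meeting the $245,500 threshold; the cottage is part of the primary residence. But: (f) operates — a current Schedule 5 Registration is held. So (a) is unavailable.
Exception (b) fails — the tenant is unrelated to the owner.
Exception (c) does not apply: the compliance score is 57 points, short of 83 points.
Exception (d) is satisfied on its face — the coverage ratio is 47%, less than the 48% limit; total rental receipts for the year are $4,580, below the $4,780 limit. Applying paragraphs (h)–(l): (h) operates (the property is publicly advertised), but is displaced by (i): (i) is triggered — a current Category A Clearance is held. (j) is engaged (the space is let for business use), but is itself disapplied by (k): (k) is triggered — the registered capacity is 2,530 units, meeting the 2,250 units threshold. (l) is inapplicable (the baseline figure is 984, not under 967), so (k) stands. (d) remains available.
Exception (e) is satisfied on its face — the number of days the property was let is 23 days, below the 25 days limit; a current General Declaration is held. However, paragraph (m) must be considered: (m) is triggered — a current Annual Registration is held. So (e) is unavailable.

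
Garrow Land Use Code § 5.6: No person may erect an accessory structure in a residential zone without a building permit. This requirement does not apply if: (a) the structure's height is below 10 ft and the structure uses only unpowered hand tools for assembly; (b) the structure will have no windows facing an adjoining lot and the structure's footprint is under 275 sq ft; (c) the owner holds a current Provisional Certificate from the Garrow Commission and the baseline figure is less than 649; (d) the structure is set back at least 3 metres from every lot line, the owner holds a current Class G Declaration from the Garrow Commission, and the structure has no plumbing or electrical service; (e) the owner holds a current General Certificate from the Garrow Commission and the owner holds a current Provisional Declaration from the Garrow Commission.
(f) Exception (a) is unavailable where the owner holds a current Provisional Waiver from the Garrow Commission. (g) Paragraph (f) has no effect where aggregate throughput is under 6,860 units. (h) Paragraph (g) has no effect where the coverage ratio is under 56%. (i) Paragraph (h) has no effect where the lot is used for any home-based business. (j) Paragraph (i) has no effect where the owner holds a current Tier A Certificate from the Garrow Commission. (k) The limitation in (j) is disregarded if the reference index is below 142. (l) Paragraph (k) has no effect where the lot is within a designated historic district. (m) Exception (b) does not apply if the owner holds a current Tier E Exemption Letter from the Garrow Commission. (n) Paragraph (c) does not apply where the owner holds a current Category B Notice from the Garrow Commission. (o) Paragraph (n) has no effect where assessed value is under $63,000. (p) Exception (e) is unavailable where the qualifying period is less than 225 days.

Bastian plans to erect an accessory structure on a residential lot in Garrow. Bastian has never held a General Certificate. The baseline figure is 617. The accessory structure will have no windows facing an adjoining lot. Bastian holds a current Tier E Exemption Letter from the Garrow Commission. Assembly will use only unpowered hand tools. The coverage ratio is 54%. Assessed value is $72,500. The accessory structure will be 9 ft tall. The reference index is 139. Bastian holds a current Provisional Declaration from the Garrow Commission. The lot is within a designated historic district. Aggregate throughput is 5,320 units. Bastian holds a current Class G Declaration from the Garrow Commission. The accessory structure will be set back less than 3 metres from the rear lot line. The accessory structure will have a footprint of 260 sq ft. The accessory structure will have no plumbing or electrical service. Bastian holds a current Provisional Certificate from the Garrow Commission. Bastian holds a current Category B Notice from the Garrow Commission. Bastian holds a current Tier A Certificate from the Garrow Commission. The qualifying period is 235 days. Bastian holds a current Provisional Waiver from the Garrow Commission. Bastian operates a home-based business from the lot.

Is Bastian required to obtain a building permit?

Yes — Bastian must obtain a building permit.

Exception (a)'s conditions are all satisfied: the structure's height is 9 ft, below the 10 ft limit; assembly uses only hand tools. But applying paragraphs (f)–(l): (f) operates against (a): a current Provisional Waiver is held. (g) is triggered (aggregate throughput is 5,320 units, under the 6,860 units limit), but yields to (h): (h) applies — the coverage ratio is 54%, under the 56% limit. (i) would limit (h) — a home-based business operates on the lot — but (j) sets (i) aside: (j) is triggered — a current Tier A Certificate is held. (k) would limit (j) — the reference index is 139, below the 142 limit — but (l) sets (k) aside: (l) operates against (k): the lot is in a historic district. (a) is therefore removed.
Exception (b) is satisfied on its face — no windows face an adjoining lot; the structure's footprint is 260 sq ft, under the 275 sq ft limit. Turning to paragraph (m): (m) operates against (b): a current Tier E Exemption Letter is held. So (b) is unavailable.
Exception (c) is satisfied on its face — a current Provisional Certificate is held; the baseline figure is 617, less than the 649 limit. However, paragraphs (n)–(o) must be considered: (n) operates against (c): a current Category B Notice is held. (o), which would lift (n), is not engaged — assessed value is $72,500, not under $63,000. (c) is therefore removed.
Exception (d) does not apply: the rear setback is under 3 m.
Exception (e) does not apply: no current General Certificate is held.
No exception displaces § 5.6.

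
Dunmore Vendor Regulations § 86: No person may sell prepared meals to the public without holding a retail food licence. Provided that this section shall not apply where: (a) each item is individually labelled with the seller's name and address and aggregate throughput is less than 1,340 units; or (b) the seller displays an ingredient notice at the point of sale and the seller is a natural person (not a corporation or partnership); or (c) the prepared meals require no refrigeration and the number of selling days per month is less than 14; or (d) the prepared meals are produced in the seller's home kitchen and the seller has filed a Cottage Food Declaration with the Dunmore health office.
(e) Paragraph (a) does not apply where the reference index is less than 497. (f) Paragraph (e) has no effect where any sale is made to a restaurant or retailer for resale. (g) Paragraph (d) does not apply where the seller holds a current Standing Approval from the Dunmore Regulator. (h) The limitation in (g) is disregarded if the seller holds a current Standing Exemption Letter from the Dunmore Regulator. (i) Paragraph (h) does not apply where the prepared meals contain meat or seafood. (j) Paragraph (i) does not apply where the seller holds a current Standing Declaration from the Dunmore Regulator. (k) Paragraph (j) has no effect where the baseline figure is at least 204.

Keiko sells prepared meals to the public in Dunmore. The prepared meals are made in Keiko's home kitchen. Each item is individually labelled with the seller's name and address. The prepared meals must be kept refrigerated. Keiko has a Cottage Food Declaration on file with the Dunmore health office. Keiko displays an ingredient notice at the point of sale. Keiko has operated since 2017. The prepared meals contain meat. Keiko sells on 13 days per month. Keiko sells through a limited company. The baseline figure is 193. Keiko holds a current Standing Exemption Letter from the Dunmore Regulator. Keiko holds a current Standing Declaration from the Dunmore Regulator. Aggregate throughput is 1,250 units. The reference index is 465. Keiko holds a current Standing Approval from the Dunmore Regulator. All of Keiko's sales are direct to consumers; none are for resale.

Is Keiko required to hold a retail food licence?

Exception (a) is satisfied on its face — items are individually labelled; aggregate throughput is 1,250 units, less than the 1,340 units limit. But applying paragraphs (e)–(f): (e) operates against (a): the reference index is 465, less than the 497 limit. (f) is inapplicable (no sales are for resale), so (e) stands. Exception (a) does not apply.
Exception (b) fails — the seller operates through a limited company.
Exception (c) does not apply: the prepared meals require refrigeration.
Exception (d)'s conditions are all satisfied: the prepared meals are home-kitchen produced; a Cottage Food Declaration is on file. Under paragraphs (g)–(k): (g) operates (a current Standing Approval is held), but is itself disapplied by (h): (h) operates against (g): a current Standing Exemption Letter is held. (i) would limit (h) — the prepared meals contain meat — but (j) sets (i) aside: (j) operates against (i): a current Standing Declaration is held. (k), which would lift (j), is not engaged — the baseline figure is 193, short of 204. Exception (d) stands.

No — exception (d) applies; Keiko is not required to hold a retail food licence.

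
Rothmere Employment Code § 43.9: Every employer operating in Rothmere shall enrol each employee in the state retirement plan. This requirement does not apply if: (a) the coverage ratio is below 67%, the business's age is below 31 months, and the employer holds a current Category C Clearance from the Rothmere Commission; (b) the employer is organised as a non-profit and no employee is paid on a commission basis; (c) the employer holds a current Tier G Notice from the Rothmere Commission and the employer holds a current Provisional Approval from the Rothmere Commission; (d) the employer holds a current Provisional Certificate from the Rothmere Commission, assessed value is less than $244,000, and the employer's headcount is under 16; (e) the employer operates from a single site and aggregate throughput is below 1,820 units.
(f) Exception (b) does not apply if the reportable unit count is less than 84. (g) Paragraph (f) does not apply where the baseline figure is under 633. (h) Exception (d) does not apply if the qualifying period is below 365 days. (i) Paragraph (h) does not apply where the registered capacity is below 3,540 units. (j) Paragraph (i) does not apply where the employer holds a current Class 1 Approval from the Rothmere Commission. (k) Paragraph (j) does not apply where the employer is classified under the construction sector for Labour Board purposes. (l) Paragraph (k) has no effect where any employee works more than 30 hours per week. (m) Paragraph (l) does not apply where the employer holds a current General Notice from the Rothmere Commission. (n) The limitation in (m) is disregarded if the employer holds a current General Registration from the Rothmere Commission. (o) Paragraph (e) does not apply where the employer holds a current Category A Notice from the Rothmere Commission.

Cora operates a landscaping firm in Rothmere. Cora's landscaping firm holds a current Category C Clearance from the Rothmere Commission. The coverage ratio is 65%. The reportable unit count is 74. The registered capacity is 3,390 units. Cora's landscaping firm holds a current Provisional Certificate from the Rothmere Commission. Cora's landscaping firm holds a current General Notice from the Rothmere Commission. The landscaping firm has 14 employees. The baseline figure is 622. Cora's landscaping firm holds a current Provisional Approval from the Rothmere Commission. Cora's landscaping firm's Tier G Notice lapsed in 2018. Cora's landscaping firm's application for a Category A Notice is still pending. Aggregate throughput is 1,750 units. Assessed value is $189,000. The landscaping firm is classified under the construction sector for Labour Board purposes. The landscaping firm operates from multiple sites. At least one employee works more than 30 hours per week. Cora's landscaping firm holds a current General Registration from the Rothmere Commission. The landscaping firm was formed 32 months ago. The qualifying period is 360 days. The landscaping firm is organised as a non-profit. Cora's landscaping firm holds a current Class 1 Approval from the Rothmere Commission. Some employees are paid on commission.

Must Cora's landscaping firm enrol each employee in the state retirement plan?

Yes — Cora's landscaping firm must enrol each employee in the state retirement plan.

Exception (a) fails — the business's age is 32 months, not below 31 months.
Exception (b) fails — some employees are paid on commission.
Exception (c) requires that the employer holds a current Tier G Notice from the Rothmere Commission; but the Tier G Notice is not current, so (c) is unavailable.
Exception (d): a current Provisional Certificate is held; assessed value is $189,000, less than the $244,000 limit; the employer's headcount is 14, under the 16 limit — every condition holds. But: (h) operates against (d): the qualifying period is 360 days, below the 365 days limit. (i) would limit (h) — the registered capacity is 3,390 units, below the 3,540 units limit — but (j) sets (i) aside: (j) operates against (i): a current Class 1 Approval is held. (k) is engaged (the landscaping firm is classified under the construction sector), but is displaced by (l): (l) operates against (k): at least one employee exceeds 30 hours/week. (m) is engaged (a current General Notice is held), but is displaced by (n): (n) operates — a current General Registration is held. Exception (d) does not apply.
Exception (e) does not apply: the employer operates from multiple sites.
None of the exceptions is available; § 43.9 applies in full.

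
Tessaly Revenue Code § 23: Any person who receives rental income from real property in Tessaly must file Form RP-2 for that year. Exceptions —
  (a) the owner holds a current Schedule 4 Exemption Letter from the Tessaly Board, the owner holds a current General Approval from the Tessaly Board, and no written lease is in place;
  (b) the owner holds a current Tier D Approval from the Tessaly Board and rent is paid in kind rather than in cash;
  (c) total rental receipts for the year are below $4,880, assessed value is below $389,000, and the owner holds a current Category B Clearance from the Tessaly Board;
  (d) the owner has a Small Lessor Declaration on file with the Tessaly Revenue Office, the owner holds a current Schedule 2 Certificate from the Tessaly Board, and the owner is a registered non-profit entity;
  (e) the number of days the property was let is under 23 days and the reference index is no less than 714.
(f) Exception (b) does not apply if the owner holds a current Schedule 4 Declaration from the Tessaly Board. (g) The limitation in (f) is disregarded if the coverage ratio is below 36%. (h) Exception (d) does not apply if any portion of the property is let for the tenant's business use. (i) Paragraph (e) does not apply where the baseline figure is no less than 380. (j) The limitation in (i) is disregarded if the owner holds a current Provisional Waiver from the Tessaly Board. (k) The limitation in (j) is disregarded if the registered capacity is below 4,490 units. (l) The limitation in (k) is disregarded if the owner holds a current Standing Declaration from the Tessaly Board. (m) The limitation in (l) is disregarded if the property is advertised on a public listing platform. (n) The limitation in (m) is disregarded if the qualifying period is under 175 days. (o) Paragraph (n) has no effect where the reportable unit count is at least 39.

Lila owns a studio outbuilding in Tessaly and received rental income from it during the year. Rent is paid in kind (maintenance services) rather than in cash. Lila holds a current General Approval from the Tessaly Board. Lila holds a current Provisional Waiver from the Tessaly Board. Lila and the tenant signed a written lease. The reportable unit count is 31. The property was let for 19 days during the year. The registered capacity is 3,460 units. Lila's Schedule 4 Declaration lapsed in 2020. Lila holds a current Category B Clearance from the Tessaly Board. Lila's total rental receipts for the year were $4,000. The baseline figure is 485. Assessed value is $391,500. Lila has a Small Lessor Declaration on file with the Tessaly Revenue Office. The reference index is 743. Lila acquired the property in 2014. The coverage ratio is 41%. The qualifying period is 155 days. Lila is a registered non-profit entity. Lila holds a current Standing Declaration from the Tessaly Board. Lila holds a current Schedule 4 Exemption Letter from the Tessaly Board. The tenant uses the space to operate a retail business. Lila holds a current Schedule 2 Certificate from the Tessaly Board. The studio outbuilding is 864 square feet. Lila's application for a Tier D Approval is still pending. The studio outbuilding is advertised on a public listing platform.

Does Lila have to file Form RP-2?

Exception (a) fails — a written lease is in place.
Exception (b) fails — no current Tier D Approval is held.
Exception (c) fails — assessed value is $391,500, not below $389,000.
Exception (d): a Small Lessor Declaration is on file; a current Schedule 2 Certificate is held; Lila is a registered non-profit — every condition holds. However, paragraph (h) must be considered: (h) is engaged — the space is let for business use. (d) is therefore removed.
Exception (e) is satisfied on its face — the number of days the property was let is 19 days, under the 23 days limit; the reference index is 743, meeting the 714 threshold. As to paragraphs (i)–(o): (i) applies (the baseline figure is 485, meeting the 380 threshold), but is displaced by (j): (j) operates against (i): a current Provisional Waiver is held. (k) would limit (j) — the registered capacity is 3,460 units, below the 4,490 units limit — but (l) sets (k) aside: (l) is triggered — a current Standing Declaration is held. (m) operates (the property is publicly advertised), but yields to (n): (n) operates against (m): the qualifying period is 155 days, under the 175 days limit. (o) is not triggered (the reportable unit count is 31, short of 39), so (n) stands. So (e) applies.

No — exception (e) applies; Lila is not required to file Form RP-2.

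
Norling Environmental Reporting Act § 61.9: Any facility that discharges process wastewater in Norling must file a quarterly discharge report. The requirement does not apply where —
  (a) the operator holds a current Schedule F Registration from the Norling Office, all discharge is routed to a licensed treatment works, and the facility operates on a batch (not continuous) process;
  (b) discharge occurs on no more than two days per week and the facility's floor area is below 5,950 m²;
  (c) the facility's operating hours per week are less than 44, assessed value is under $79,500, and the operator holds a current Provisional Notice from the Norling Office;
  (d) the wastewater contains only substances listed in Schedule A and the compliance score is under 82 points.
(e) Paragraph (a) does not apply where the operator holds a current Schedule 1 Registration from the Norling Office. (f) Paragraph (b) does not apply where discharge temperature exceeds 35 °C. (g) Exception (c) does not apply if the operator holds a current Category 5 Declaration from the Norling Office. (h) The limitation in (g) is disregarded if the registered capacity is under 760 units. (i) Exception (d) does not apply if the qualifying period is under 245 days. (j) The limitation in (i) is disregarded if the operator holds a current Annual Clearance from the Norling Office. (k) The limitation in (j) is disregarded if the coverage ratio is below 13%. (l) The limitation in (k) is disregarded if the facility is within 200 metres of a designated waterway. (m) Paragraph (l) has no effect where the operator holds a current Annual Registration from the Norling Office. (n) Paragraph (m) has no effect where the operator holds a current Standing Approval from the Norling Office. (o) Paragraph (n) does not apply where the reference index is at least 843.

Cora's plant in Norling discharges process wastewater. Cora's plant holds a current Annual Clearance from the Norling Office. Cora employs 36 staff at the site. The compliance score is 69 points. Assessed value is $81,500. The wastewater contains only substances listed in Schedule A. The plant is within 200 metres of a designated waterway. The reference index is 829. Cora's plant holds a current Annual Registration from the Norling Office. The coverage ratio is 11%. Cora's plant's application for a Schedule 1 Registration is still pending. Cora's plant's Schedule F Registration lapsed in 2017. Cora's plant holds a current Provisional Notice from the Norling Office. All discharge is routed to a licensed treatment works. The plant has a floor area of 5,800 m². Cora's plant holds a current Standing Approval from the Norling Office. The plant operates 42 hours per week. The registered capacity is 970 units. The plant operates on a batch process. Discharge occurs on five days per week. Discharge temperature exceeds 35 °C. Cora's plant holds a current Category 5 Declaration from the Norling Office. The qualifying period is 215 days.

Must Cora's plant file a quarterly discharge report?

Exception (a) does not apply: the Schedule F Registration is not current.
Exception (b) fails — discharge occurs on five days per week.
Exception (c) fails — assessed value is $81,500, not under $79,500.
Exception (d) is satisfied on its face — the wastewater is Schedule-A-only; the compliance score is 69 points, under the 82 points limit. Under paragraphs (i)–(o): (i) would limit (d) — the qualifying period is 215 days, under the 245 days limit — but (j) sets (i) aside: (j) operates against (i): a current Annual Clearance is held. (k) would limit (j) — the coverage ratio is 11%, below the 13% limit — but (l) sets (k) aside: (l) is engaged — the plant is within 200 m of a designated waterway. (m) applies (a current Annual Registration is held), but is itself disapplied by (n): (n) operates against (m): a current Standing Approval is held. (o), which would lift (n), does not operate here — the reference index is 829, short of 843. So (d) applies.

No — exception (d) applies; Cora's plant is not required to file a quarterly discharge report.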